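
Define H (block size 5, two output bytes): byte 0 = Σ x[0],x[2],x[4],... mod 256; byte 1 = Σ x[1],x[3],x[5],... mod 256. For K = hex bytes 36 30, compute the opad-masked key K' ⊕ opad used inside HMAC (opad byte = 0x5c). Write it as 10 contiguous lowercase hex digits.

6a6c5c5c5c

Key hex bytes 36 30 is 2 bytes ≤ B = 5; zero-pad to 5 bytes: K' = 36 30 00 00 00.
XOR each byte with 0x5c: 36⊕5c=6a, 30⊕5c=6c, 00⊕5c=5c, 00⊕5c=5c, 00⊕5c=5c.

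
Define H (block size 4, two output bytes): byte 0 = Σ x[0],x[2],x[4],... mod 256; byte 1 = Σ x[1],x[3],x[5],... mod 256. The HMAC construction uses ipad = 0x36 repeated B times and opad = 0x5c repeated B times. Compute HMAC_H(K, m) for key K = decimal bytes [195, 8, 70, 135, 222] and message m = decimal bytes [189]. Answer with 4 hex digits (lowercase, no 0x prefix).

db1e

Key decimal bytes [195, 8, 70, 135, 222] = c3 08 46 87 de is 5 bytes > B = 4, so hash it first: H(key) = e7 8f, then zero-pad to 4 bytes: K' = e7 8f 00 00.
K' ⊕ ipad = d1 b9 36 36.  K' ⊕ opad = bb d3 5c 5c.
Inner input = (K'⊕ipad) ∥ m = d1 b9 36 36 ∥ bd.
Inner hash: even-index sum = 452 mod 256 = 196; odd-index sum = 239 mod 256 = 239 → c4 ef.
Outer input = (K'⊕opad) ∥ inner = bb d3 5c 5c ∥ c4 ef.
Outer hash (tag): even-index sum = 475 mod 256 = 219; odd-index sum = 542 mod 256 = 30 → db 1e.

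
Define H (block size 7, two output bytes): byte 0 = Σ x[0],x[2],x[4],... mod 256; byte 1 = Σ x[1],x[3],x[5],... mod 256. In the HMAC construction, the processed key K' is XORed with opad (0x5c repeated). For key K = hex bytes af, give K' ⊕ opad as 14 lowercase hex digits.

f35c5c5c5c5c5c

Key hex bytes af is 1 byte ≤ B = 7; zero-pad to 7 bytes: K' = af 00 00 00 00 00 00.
XOR each byte with 0x5c: af⊕5c=f3, 00⊕5c=5c, 00⊕5c=5c, 00⊕5c=5c, 00⊕5c=5c, 00⊕5c=5c, 00⊕5c=5c.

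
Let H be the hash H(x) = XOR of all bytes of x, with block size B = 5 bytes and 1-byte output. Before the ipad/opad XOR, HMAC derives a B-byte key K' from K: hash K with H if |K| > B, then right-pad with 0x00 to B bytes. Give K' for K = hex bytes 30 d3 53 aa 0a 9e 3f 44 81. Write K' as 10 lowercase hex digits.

|K| = 9 > B = 5, so first hash the key.
H(K): XOR 30⊕d3⊕53⊕aa⊕0a⊕9e⊕3f⊕44⊕81 = 74.
Zero-pad H(K) = 74 to 5 bytes: K' = 74 00 00 00 00.

7400000000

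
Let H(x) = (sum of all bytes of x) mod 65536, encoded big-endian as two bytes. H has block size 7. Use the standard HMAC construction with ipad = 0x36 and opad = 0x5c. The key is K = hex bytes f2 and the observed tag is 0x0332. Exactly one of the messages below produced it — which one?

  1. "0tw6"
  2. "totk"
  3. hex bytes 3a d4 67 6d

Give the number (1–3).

Key hex bytes f2 is 1 byte ≤ B = 7; zero-pad to 7 bytes: K' = f2 00 00 00 00 00 00.
K' ⊕ ipad = c4 36 36 36 36 36 36; K' ⊕ opad = ae 5c 5c 5c 5c 5c 5c.
m1: inner = H(c4 36 36 36 36 36 36 30 74 77 36) = 03 59; tag = H(ae 5c 5c 5c 5c 5c 5c 03 59) = 0332 ← matches
m2: inner = H(c4 36 36 36 36 36 36 74 6f 74 6b) = 03 ca; tag = H(ae 5c 5c 5c 5c 5c 5c 03 ca) = 03a3
m3: inner = H(c4 36 36 36 36 36 36 3a d4 67 6d) = 03 ea; tag = H(ae 5c 5c 5c 5c 5c 5c 03 ea) = 03c3

1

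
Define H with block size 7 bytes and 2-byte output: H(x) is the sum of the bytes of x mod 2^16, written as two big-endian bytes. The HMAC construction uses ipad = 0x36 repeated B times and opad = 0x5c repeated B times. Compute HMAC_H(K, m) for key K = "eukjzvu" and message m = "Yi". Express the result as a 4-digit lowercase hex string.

Key "eukjzvu" = 65 75 6b 6a 7a 76 75 is exactly B = 7 bytes: K' = 65 75 6b 6a 7a 76 75.
K' ⊕ ipad = 53 43 5d 5c 4c 40 43.  K' ⊕ opad = 39 29 37 36 26 2a 29.
Inner input = (K'⊕ipad) ∥ m = 53 43 5d 5c 4c 40 43 ∥ 59 69.
Inner hash: sum = 83+67+93+92+76+64+67+89+105 = 736 → 02 e0.
Outer input = (K'⊕opad) ∥ inner = 39 29 37 36 26 2a 29 ∥ 02 e0.
Outer hash (tag): sum = 57+41+55+54+38+42+41+2+224 = 554 → 02 2a.

022a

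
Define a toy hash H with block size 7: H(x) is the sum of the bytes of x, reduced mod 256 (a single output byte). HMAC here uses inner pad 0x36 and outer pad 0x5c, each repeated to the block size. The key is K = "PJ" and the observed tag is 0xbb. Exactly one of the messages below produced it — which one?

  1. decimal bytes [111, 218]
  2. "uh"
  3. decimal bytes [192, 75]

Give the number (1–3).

2

Key "PJ" = 50 4a is 2 bytes ≤ B = 7; zero-pad to 7 bytes: K' = 50 4a 00 00 00 00 00.
K' ⊕ ipad = 66 7c 36 36 36 36 36; K' ⊕ opad = 0c 16 5c 5c 5c 5c 5c.
m1: inner = H(66 7c 36 36 36 36 36 6f da) = 39; tag = H(0c 16 5c 5c 5c 5c 5c 39) = 27
m2: inner = H(66 7c 36 36 36 36 36 75 68) = cd; tag = H(0c 16 5c 5c 5c 5c 5c cd) = bb ← matches
m3: inner = H(66 7c 36 36 36 36 36 c0 4b) = fb; tag = H(0c 16 5c 5c 5c 5c 5c fb) = e9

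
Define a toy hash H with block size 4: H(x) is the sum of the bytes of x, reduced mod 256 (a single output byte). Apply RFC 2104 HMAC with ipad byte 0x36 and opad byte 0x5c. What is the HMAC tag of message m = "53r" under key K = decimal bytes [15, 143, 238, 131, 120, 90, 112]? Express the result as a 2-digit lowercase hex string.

04

Key decimal bytes [15, 143, 238, 131, 120, 90, 112] = 0f 8f ee 83 78 5a 70 is 7 bytes > B = 4, so hash it first: H(key) = 51, then zero-pad to 4 bytes: K' = 51 00 00 00.
K' ⊕ ipad = 67 36 36 36.  K' ⊕ opad = 0d 5c 5c 5c.
Inner input = (K'⊕ipad) ∥ m = 67 36 36 36 ∥ 35 33 72.
Inner hash: sum = 103+54+54+54+53+51+114 = 483; mod 256 = 227 → e3.
Outer input = (K'⊕opad) ∥ inner = 0d 5c 5c 5c ∥ e3.
Outer hash (tag): sum = 13+92+92+92+227 = 516; mod 256 = 4 → 04.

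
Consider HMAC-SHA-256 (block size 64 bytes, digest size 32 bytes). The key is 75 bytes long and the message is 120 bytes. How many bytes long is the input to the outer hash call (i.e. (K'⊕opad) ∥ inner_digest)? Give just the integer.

96

Key is 75 > 64 bytes, so it is hashed to 32 bytes then zero-padded to 64: |K'| = 64.
Outer input = (K'⊕opad) ∥ H(inner) → 64 + 32 = 96 bytes.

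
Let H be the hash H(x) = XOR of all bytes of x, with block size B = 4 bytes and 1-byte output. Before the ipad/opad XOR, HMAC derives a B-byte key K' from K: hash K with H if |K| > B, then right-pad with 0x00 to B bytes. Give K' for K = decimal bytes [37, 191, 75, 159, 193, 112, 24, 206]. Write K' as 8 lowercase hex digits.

|K| = 8 > B = 4, so first hash the key.
H(K): XOR 25⊕bf⊕4b⊕9f⊕c1⊕70⊕18⊕ce = 29.
Zero-pad H(K) = 29 to 4 bytes: K' = 29 00 00 00.

29000000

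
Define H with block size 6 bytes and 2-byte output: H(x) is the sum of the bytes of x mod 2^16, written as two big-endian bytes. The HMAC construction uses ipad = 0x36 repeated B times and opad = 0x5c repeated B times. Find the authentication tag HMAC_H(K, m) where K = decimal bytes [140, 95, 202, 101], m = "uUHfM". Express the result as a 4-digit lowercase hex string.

Key decimal bytes [140, 95, 202, 101] = 8c 5f ca 65 is 4 bytes ≤ B = 6; zero-pad to 6 bytes: K' = 8c 5f ca 65 00 00.
K' ⊕ ipad = ba 69 fc 53 36 36.  K' ⊕ opad = d0 03 96 39 5c 5c.
Inner input = (K'⊕ipad) ∥ m = ba 69 fc 53 36 36 ∥ 75 55 48 66 4d.
Inner hash: sum = 186+105+252+83+54+54+117+85+72+102+77 = 1187 → 04 a3.
Outer input = (K'⊕opad) ∥ inner = d0 03 96 39 5c 5c ∥ 04 a3.
Outer hash (tag): sum = 208+3+150+57+92+92+4+163 = 769 → 03 01.

0301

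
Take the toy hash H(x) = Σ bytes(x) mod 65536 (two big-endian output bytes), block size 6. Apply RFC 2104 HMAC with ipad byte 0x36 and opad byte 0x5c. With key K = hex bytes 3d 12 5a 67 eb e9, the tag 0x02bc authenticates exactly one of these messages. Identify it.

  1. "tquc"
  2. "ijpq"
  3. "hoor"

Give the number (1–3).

2

Key hex bytes 3d 12 5a 67 eb e9 is exactly B = 6 bytes: K' = 3d 12 5a 67 eb e9.
K' ⊕ ipad = 0b 24 6c 51 dd df; K' ⊕ opad = 61 4e 06 3b b7 b5.
m1: inner = H(0b 24 6c 51 dd df 74 71 75 63) = 04 65; tag = H(61 4e 06 3b b7 b5 04 65) = 02c5
m2: inner = H(0b 24 6c 51 dd df 69 6a 70 71) = 04 5c; tag = H(61 4e 06 3b b7 b5 04 5c) = 02bc ← matches
m3: inner = H(0b 24 6c 51 dd df 68 6f 6f 72) = 04 60; tag = H(61 4e 06 3b b7 b5 04 60) = 02c0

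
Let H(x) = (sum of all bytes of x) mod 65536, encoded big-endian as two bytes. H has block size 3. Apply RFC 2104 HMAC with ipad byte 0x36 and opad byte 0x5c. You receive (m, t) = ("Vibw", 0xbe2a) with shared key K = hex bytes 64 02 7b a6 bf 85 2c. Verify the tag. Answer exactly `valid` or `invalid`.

Key hex bytes 64 02 7b a6 bf 85 2c is 7 bytes > B = 3, so hash it first: H(key) = 02 f7, then zero-pad to 3 bytes: K' = 02 f7 00.
K' ⊕ ipad = 34 c1 36; K' ⊕ opad = 5e ab 5c.
Inner hash: sum = 52+193+54+86+105+98+119 = 707 → 02 c3.
Outer hash (recomputed tag): sum = 94+171+92+2+195 = 554 → 02 2a.
Recomputed tag = 022a; claimed = be2a → mismatch.

invalid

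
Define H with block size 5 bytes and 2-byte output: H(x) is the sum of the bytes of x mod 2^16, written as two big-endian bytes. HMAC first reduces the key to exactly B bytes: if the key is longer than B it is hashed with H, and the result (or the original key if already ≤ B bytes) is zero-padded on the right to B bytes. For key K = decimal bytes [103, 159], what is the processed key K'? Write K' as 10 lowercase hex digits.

Key decimal bytes [103, 159] = 67 9f is 2 bytes ≤ B = 5; zero-pad to 5 bytes: K' = 67 9f 00 00 00.

679f000000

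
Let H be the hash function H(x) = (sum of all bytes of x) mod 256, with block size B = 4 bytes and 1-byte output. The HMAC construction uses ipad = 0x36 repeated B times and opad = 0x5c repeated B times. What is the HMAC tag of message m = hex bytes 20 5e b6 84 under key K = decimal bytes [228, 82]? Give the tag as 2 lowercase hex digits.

Key decimal bytes [228, 82] = e4 52 is 2 bytes ≤ B = 4; zero-pad to 4 bytes: K' = e4 52 00 00.
K' ⊕ ipad = d2 64 36 36.  K' ⊕ opad = b8 0e 5c 5c.
Inner input = (K'⊕ipad) ∥ m = d2 64 36 36 ∥ 20 5e b6 84.
Inner hash: sum = 210+100+54+54+32+94+182+132 = 858; mod 256 = 90 → 5a.
Outer input = (K'⊕opad) ∥ inner = b8 0e 5c 5c ∥ 5a.
Outer hash (tag): sum = 184+14+92+92+90 = 472; mod 256 = 216 → d8.

d8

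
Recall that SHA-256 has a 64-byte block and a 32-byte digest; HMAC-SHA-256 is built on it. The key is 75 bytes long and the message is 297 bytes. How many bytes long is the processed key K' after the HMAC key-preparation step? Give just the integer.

64

Key is 75 > 64 bytes, so it is hashed to 32 bytes then zero-padded to 64: |K'| = 64.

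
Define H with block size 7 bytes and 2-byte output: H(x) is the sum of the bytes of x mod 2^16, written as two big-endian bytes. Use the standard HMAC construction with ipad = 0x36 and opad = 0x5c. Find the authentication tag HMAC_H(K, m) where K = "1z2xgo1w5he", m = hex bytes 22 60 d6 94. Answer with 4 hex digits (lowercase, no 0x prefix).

Key "1z2xgo1w5he" = 31 7a 32 78 67 6f 31 77 35 68 65 is 11 bytes > B = 7, so hash it first: H(key) = 03 d5, then zero-pad to 7 bytes: K' = 03 d5 00 00 00 00 00.
K' ⊕ ipad = 35 e3 36 36 36 36 36.  K' ⊕ opad = 5f 89 5c 5c 5c 5c 5c.
Inner input = (K'⊕ipad) ∥ m = 35 e3 36 36 36 36 36 ∥ 22 60 d6 94.
Inner hash: sum = 53+227+54+54+54+54+54+34+96+214+148 = 1042 → 04 12.
Outer input = (K'⊕opad) ∥ inner = 5f 89 5c 5c 5c 5c 5c ∥ 04 12.
Outer hash (tag): sum = 95+137+92+92+92+92+92+4+18 = 714 → 02 ca.

02ca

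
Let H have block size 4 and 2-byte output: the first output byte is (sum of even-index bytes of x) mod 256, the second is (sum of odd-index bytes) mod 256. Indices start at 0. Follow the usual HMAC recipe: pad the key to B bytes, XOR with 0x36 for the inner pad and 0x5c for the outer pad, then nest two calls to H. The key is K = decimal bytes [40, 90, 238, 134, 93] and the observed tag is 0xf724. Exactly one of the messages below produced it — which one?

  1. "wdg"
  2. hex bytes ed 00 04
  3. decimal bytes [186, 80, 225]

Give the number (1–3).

2

Key decimal bytes [40, 90, 238, 134, 93] = 28 5a ee 86 5d is 5 bytes > B = 4, so hash it first: H(key) = 73 e0, then zero-pad to 4 bytes: K' = 73 e0 00 00.
K' ⊕ ipad = 45 d6 36 36; K' ⊕ opad = 2f bc 5c 5c.
m1: inner = H(45 d6 36 36 77 64 67) = 59 70; tag = H(2f bc 5c 5c 59 70) = e488
m2: inner = H(45 d6 36 36 ed 00 04) = 6c 0c; tag = H(2f bc 5c 5c 6c 0c) = f724 ← matches
m3: inner = H(45 d6 36 36 ba 50 e1) = 16 5c; tag = H(2f bc 5c 5c 16 5c) = a174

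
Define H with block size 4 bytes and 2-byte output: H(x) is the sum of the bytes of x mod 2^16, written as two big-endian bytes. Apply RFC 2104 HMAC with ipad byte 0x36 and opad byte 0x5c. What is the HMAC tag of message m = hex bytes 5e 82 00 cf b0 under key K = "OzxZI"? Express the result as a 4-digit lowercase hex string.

02a4

Key "OzxZI" = 4f 7a 78 5a 49 is 5 bytes > B = 4, so hash it first: H(key) = 01 e4, then zero-pad to 4 bytes: K' = 01 e4 00 00.
K' ⊕ ipad = 37 d2 36 36.  K' ⊕ opad = 5d b8 5c 5c.
Inner input = (K'⊕ipad) ∥ m = 37 d2 36 36 ∥ 5e 82 00 cf b0.
Inner hash: sum = 55+210+54+54+94+130+0+207+176 = 980 → 03 d4.
Outer input = (K'⊕opad) ∥ inner = 5d b8 5c 5c ∥ 03 d4.
Outer hash (tag): sum = 93+184+92+92+3+212 = 676 → 02 a4.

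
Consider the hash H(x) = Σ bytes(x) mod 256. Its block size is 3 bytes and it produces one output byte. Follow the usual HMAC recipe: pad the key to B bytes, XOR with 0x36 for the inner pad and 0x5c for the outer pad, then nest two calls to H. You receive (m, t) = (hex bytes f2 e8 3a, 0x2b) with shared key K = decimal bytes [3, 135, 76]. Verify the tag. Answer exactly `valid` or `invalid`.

Key decimal bytes [3, 135, 76] = 03 87 4c is exactly B = 3 bytes: K' = 03 87 4c.
K' ⊕ ipad = 35 b1 7a; K' ⊕ opad = 5f db 10.
Inner hash: sum = 53+177+122+242+232+58 = 884; mod 256 = 116 → 74.
Outer hash (recomputed tag): sum = 95+219+16+116 = 446; mod 256 = 190 → be.
Recomputed tag = be; claimed = 2b → mismatch.

invalid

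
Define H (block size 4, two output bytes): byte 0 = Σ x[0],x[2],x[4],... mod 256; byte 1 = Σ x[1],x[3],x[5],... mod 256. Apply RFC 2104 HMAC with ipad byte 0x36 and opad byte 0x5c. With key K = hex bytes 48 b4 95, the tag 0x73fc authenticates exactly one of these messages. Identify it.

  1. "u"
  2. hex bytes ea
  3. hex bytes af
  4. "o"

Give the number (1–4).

Key hex bytes 48 b4 95 is 3 bytes ≤ B = 4; zero-pad to 4 bytes: K' = 48 b4 95 00.
K' ⊕ ipad = 7e 82 a3 36; K' ⊕ opad = 14 e8 c9 5c.
m1: inner = H(7e 82 a3 36 75) = 96 b8; tag = H(14 e8 c9 5c 96 b8) = 73fc ← matches
m2: inner = H(7e 82 a3 36 ea) = 0b b8; tag = H(14 e8 c9 5c 0b b8) = e8fc
m3: inner = H(7e 82 a3 36 af) = d0 b8; tag = H(14 e8 c9 5c d0 b8) = adfc
m4: inner = H(7e 82 a3 36 6f) = 90 b8; tag = H(14 e8 c9 5c 90 b8) = 6dfc

1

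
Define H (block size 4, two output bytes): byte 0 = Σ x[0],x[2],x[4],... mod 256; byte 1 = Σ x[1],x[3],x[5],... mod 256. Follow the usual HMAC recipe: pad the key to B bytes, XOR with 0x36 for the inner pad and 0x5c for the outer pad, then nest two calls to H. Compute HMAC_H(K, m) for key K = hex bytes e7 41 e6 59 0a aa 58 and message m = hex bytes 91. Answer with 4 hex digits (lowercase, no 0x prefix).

Key hex bytes e7 41 e6 59 0a aa 58 is 7 bytes > B = 4, so hash it first: H(key) = 2f 44, then zero-pad to 4 bytes: K' = 2f 44 00 00.
K' ⊕ ipad = 19 72 36 36.  K' ⊕ opad = 73 18 5c 5c.
Inner input = (K'⊕ipad) ∥ m = 19 72 36 36 ∥ 91.
Inner hash: even-index sum = 224 mod 256 = 224; odd-index sum = 168 mod 256 = 168 → e0 a8.
Outer input = (K'⊕opad) ∥ inner = 73 18 5c 5c ∥ e0 a8.
Outer hash (tag): even-index sum = 431 mod 256 = 175; odd-index sum = 284 mod 256 = 28 → af 1c.

af1c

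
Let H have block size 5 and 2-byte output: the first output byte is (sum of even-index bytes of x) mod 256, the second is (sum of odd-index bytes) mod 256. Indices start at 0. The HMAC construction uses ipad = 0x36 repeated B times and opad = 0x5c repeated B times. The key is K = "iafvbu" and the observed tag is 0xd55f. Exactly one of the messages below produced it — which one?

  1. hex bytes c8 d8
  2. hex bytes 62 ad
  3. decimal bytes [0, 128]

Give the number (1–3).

3

Key "iafvbu" = 69 61 66 76 62 75 is 6 bytes > B = 5, so hash it first: H(key) = 31 4c, then zero-pad to 5 bytes: K' = 31 4c 00 00 00.
K' ⊕ ipad = 07 7a 36 36 36; K' ⊕ opad = 6d 10 5c 5c 5c.
m1: inner = H(07 7a 36 36 36 c8 d8) = 4b 78; tag = H(6d 10 5c 5c 5c 4b 78) = 9db7
m2: inner = H(07 7a 36 36 36 62 ad) = 20 12; tag = H(6d 10 5c 5c 5c 20 12) = 378c
m3: inner = H(07 7a 36 36 36 00 80) = f3 b0; tag = H(6d 10 5c 5c 5c f3 b0) = d55f ← matches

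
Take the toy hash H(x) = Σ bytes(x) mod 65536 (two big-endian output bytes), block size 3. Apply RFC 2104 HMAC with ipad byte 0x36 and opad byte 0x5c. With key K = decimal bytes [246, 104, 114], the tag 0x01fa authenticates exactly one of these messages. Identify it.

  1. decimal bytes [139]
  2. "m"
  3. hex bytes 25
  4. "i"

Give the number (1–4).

1

Key decimal bytes [246, 104, 114] = f6 68 72 is exactly B = 3 bytes: K' = f6 68 72.
K' ⊕ ipad = c0 5e 44; K' ⊕ opad = aa 34 2e.
m1: inner = H(c0 5e 44 8b) = 01 ed; tag = H(aa 34 2e 01 ed) = 01fa ← matches
m2: inner = H(c0 5e 44 6d) = 01 cf; tag = H(aa 34 2e 01 cf) = 01dc
m3: inner = H(c0 5e 44 25) = 01 87; tag = H(aa 34 2e 01 87) = 0194
m4: inner = H(c0 5e 44 69) = 01 cb; tag = H(aa 34 2e 01 cb) = 01d8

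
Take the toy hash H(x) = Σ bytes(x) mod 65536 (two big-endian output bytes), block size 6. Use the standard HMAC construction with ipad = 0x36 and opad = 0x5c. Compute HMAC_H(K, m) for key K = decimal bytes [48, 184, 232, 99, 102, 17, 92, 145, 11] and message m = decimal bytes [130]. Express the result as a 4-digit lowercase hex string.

Key decimal bytes [48, 184, 232, 99, 102, 17, 92, 145, 11] = 30 b8 e8 63 66 11 5c 91 0b is 9 bytes > B = 6, so hash it first: H(key) = 03 a2, then zero-pad to 6 bytes: K' = 03 a2 00 00 00 00.
K' ⊕ ipad = 35 94 36 36 36 36.  K' ⊕ opad = 5f fe 5c 5c 5c 5c.
Inner input = (K'⊕ipad) ∥ m = 35 94 36 36 36 36 ∥ 82.
Inner hash: sum = 53+148+54+54+54+54+130 = 547 → 02 23.
Outer input = (K'⊕opad) ∥ inner = 5f fe 5c 5c 5c 5c ∥ 02 23.
Outer hash (tag): sum = 95+254+92+92+92+92+2+35 = 754 → 02 f2.

02f2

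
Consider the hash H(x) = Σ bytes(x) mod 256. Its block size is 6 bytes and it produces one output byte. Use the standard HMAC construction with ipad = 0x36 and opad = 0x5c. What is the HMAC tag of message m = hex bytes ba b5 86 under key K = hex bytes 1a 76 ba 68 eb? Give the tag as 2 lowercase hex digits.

Key hex bytes 1a 76 ba 68 eb is 5 bytes ≤ B = 6; zero-pad to 6 bytes: K' = 1a 76 ba 68 eb 00.
K' ⊕ ipad = 2c 40 8c 5e dd 36.  K' ⊕ opad = 46 2a e6 34 b7 5c.
Inner input = (K'⊕ipad) ∥ m = 2c 40 8c 5e dd 36 ∥ ba b5 86.
Inner hash: sum = 44+64+140+94+221+54+186+181+134 = 1118; mod 256 = 94 → 5e.
Outer input = (K'⊕opad) ∥ inner = 46 2a e6 34 b7 5c ∥ 5e.
Outer hash (tag): sum = 70+42+230+52+183+92+94 = 763; mod 256 = 251 → fb.

fb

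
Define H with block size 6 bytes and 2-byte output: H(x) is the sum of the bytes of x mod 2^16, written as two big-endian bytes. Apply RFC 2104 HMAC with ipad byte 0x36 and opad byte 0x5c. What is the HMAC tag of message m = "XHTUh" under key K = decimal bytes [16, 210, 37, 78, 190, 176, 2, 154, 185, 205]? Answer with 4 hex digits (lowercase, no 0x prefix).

Key decimal bytes [16, 210, 37, 78, 190, 176, 2, 154, 185, 205] = 10 d2 25 4e be b0 02 9a b9 cd is 10 bytes > B = 6, so hash it first: H(key) = 04 e5, then zero-pad to 6 bytes: K' = 04 e5 00 00 00 00.
K' ⊕ ipad = 32 d3 36 36 36 36.  K' ⊕ opad = 58 b9 5c 5c 5c 5c.
Inner input = (K'⊕ipad) ∥ m = 32 d3 36 36 36 36 ∥ 58 48 54 55 68.
Inner hash: sum = 50+211+54+54+54+54+88+72+84+85+104 = 910 → 03 8e.
Outer input = (K'⊕opad) ∥ inner = 58 b9 5c 5c 5c 5c ∥ 03 8e.
Outer hash (tag): sum = 88+185+92+92+92+92+3+142 = 786 → 03 12.

0312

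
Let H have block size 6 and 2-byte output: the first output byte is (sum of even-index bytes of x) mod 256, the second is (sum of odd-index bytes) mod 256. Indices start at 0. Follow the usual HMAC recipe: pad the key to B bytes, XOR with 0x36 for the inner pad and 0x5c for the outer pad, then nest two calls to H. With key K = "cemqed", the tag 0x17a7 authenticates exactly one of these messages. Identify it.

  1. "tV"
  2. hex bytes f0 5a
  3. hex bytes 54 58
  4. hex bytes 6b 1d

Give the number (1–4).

Key "cemqed" = 63 65 6d 71 65 64 is exactly B = 6 bytes: K' = 63 65 6d 71 65 64.
K' ⊕ ipad = 55 53 5b 47 53 52; K' ⊕ opad = 3f 39 31 2d 39 38.
m1: inner = H(55 53 5b 47 53 52 74 56) = 77 42; tag = H(3f 39 31 2d 39 38 77 42) = 20e0
m2: inner = H(55 53 5b 47 53 52 f0 5a) = f3 46; tag = H(3f 39 31 2d 39 38 f3 46) = 9ce4
m3: inner = H(55 53 5b 47 53 52 54 58) = 57 44; tag = H(3f 39 31 2d 39 38 57 44) = 00e2
m4: inner = H(55 53 5b 47 53 52 6b 1d) = 6e 09; tag = H(3f 39 31 2d 39 38 6e 09) = 17a7 ← matches

4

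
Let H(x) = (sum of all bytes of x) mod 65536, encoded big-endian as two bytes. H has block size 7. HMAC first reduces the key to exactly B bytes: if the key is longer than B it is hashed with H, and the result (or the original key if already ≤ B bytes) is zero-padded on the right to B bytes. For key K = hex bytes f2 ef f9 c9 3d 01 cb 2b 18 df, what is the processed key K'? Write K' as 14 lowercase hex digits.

05ce0000000000

|K| = 10 > B = 7, so first hash the key.
H(K): sum = 242+239+249+201+61+1+203+43+24+223 = 1486 → 05 ce.
Zero-pad H(K) = 05 ce to 7 bytes: K' = 05 ce 00 00 00 00 00.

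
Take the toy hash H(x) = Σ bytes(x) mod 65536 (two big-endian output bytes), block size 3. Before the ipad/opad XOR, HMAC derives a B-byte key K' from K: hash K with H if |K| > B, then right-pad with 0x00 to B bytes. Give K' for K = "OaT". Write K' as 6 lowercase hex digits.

Key "OaT" = 4f 61 54 is exactly B = 3 bytes: K' = 4f 61 54.

4f6154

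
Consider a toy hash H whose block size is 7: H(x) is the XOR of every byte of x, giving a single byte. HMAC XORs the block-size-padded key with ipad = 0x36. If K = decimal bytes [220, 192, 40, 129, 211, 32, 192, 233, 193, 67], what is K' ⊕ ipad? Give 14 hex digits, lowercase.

db363636363636

Key decimal bytes [220, 192, 40, 129, 211, 32, 192, 233, 193, 67] = dc c0 28 81 d3 20 c0 e9 c1 43 is 10 bytes > B = 7, so hash it first: H(key) = ed, then zero-pad to 7 bytes: K' = ed 00 00 00 00 00 00.
XOR each byte with 0x36: ed⊕36=db, 00⊕36=36, 00⊕36=36, 00⊕36=36, 00⊕36=36, 00⊕36=36, 00⊕36=36.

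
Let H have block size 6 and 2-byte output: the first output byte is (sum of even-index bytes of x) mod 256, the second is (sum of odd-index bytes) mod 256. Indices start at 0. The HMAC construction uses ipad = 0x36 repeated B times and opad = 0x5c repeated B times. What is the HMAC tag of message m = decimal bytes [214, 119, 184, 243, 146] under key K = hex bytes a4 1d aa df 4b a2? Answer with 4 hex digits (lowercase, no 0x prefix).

d0d4

Key hex bytes a4 1d aa df 4b a2 is exactly B = 6 bytes: K' = a4 1d aa df 4b a2.
K' ⊕ ipad = 92 2b 9c e9 7d 94.  K' ⊕ opad = f8 41 f6 83 17 fe.
Inner input = (K'⊕ipad) ∥ m = 92 2b 9c e9 7d 94 ∥ d6 77 b8 f3 92.
Inner hash: even-index sum = 971 mod 256 = 203; odd-index sum = 786 mod 256 = 18 → cb 12.
Outer input = (K'⊕opad) ∥ inner = f8 41 f6 83 17 fe ∥ cb 12.
Outer hash (tag): even-index sum = 720 mod 256 = 208; odd-index sum = 468 mod 256 = 212 → d0 d4.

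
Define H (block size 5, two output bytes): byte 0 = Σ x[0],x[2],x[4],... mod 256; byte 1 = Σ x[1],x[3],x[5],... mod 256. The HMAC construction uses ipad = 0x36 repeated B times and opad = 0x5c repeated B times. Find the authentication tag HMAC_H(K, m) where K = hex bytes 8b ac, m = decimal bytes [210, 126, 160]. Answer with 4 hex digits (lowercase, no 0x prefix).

Key hex bytes 8b ac is 2 bytes ≤ B = 5; zero-pad to 5 bytes: K' = 8b ac 00 00 00.
K' ⊕ ipad = bd 9a 36 36 36.  K' ⊕ opad = d7 f0 5c 5c 5c.
Inner input = (K'⊕ipad) ∥ m = bd 9a 36 36 36 ∥ d2 7e a0.
Inner hash: even-index sum = 423 mod 256 = 167; odd-index sum = 578 mod 256 = 66 → a7 42.
Outer input = (K'⊕opad) ∥ inner = d7 f0 5c 5c 5c ∥ a7 42.
Outer hash (tag): even-index sum = 465 mod 256 = 209; odd-index sum = 499 mod 256 = 243 → d1 f3.

d1f3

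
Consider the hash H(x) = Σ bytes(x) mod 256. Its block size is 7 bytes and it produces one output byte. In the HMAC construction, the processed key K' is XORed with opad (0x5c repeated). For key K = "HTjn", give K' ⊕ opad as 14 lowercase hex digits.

140836325c5c5c

Key "HTjn" = 48 54 6a 6e is 4 bytes ≤ B = 7; zero-pad to 7 bytes: K' = 48 54 6a 6e 00 00 00.
XOR each byte with 0x5c: 48⊕5c=14, 54⊕5c=08, 6a⊕5c=36, 6e⊕5c=32, 00⊕5c=5c, 00⊕5c=5c, 00⊕5c=5c.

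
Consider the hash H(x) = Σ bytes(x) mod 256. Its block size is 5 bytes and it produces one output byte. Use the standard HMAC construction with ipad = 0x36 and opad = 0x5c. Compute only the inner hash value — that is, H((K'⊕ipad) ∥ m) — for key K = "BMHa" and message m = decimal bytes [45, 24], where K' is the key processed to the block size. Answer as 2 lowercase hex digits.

3f

Key "BMHa" = 42 4d 48 61 is 4 bytes ≤ B = 5; zero-pad to 5 bytes: K' = 42 4d 48 61 00.
K' ⊕ ipad = 74 7b 7e 57 36.
Inner input = 74 7b 7e 57 36 ∥ 2d 18.
Inner hash: sum = 116+123+126+87+54+45+24 = 575; mod 256 = 63 → 3f.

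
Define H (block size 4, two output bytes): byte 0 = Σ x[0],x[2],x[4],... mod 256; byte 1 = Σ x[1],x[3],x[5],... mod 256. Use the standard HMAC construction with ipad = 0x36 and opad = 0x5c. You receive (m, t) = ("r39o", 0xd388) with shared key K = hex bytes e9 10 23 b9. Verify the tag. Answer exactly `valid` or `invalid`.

Key hex bytes e9 10 23 b9 is exactly B = 4 bytes: K' = e9 10 23 b9.
K' ⊕ ipad = df 26 15 8f; K' ⊕ opad = b5 4c 7f e5.
Inner hash: even-index sum = 415 mod 256 = 159; odd-index sum = 343 mod 256 = 87 → 9f 57.
Outer hash (recomputed tag): even-index sum = 467 mod 256 = 211; odd-index sum = 392 mod 256 = 136 → d3 88.
Recomputed tag = d388; claimed = d388 → match.

valid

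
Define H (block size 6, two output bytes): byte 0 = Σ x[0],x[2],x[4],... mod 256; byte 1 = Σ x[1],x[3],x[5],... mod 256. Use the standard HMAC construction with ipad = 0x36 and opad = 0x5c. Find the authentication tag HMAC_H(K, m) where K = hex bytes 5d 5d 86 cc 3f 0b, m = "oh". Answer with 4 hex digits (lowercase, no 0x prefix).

d1f2

Key hex bytes 5d 5d 86 cc 3f 0b is exactly B = 6 bytes: K' = 5d 5d 86 cc 3f 0b.
K' ⊕ ipad = 6b 6b b0 fa 09 3d.  K' ⊕ opad = 01 01 da 90 63 57.
Inner input = (K'⊕ipad) ∥ m = 6b 6b b0 fa 09 3d ∥ 6f 68.
Inner hash: even-index sum = 403 mod 256 = 147; odd-index sum = 522 mod 256 = 10 → 93 0a.
Outer input = (K'⊕opad) ∥ inner = 01 01 da 90 63 57 ∥ 93 0a.
Outer hash (tag): even-index sum = 465 mod 256 = 209; odd-index sum = 242 mod 256 = 242 → d1 f2.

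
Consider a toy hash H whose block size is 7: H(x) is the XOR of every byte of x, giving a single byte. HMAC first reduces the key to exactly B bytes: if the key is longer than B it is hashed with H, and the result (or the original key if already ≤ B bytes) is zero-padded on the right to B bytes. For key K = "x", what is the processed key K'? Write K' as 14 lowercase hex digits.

78000000000000

Key "x" = 78 is 1 byte ≤ B = 7; zero-pad to 7 bytes: K' = 78 00 00 00 00 00 00.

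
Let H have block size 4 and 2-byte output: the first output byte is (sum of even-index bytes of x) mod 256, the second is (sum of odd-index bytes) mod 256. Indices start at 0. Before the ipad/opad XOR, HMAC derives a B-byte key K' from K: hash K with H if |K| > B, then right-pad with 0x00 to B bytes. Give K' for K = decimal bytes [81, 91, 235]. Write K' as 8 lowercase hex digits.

515beb00

Key decimal bytes [81, 91, 235] = 51 5b eb is 3 bytes ≤ B = 4; zero-pad to 4 bytes: K' = 51 5b eb 00.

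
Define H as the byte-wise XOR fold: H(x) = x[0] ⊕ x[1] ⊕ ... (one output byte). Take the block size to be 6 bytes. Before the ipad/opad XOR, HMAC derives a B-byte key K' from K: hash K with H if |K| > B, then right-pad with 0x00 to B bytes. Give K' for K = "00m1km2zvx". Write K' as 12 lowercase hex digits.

1c0000000000

|K| = 10 > B = 6, so first hash the key.
H(K): XOR 30⊕30⊕6d⊕31⊕6b⊕6d⊕32⊕7a⊕76⊕78 = 1c.
Zero-pad H(K) = 1c to 6 bytes: K' = 1c 00 00 00 00 00.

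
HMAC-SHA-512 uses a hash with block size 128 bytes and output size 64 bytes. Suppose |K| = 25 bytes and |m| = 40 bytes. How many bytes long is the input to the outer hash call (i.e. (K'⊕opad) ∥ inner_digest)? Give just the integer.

Key is 25 ≤ 128 bytes, zero-padded: |K'| = 128.
Outer input = (K'⊕opad) ∥ H(inner) → 128 + 64 = 192 bytes.

192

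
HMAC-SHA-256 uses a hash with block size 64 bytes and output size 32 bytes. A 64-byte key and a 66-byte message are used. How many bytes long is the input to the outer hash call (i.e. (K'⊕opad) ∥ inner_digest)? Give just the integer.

96

Key is 64 ≤ 64 bytes, zero-padded: |K'| = 64.
Outer input = (K'⊕opad) ∥ H(inner) → 64 + 32 = 96 bytes.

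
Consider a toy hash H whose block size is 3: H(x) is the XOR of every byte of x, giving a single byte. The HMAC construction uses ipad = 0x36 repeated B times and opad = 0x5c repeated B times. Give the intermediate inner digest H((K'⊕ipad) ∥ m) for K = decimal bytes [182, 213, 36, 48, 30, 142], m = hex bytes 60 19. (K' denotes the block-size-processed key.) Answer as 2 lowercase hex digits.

Key decimal bytes [182, 213, 36, 48, 30, 142] = b6 d5 24 30 1e 8e is 6 bytes > B = 3, so hash it first: H(key) = e7, then zero-pad to 3 bytes: K' = e7 00 00.
K' ⊕ ipad = d1 36 36.
Inner input = d1 36 36 ∥ 60 19.
Inner hash: XOR d1⊕36⊕36⊕60⊕19 = a8.

a8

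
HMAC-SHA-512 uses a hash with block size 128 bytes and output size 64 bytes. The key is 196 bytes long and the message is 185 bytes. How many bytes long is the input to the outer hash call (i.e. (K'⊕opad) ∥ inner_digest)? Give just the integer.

192

Key is 196 > 128 bytes, so it is hashed to 64 bytes then zero-padded to 128: |K'| = 128.
Outer input = (K'⊕opad) ∥ H(inner) → 128 + 64 = 192 bytes.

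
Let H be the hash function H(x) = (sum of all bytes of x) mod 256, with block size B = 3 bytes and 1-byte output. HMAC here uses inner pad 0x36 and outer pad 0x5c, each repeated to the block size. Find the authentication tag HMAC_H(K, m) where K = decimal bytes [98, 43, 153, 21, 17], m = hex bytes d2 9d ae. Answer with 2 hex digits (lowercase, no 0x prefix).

cb

Key decimal bytes [98, 43, 153, 21, 17] = 62 2b 99 15 11 is 5 bytes > B = 3, so hash it first: H(key) = 4c, then zero-pad to 3 bytes: K' = 4c 00 00.
K' ⊕ ipad = 7a 36 36.  K' ⊕ opad = 10 5c 5c.
Inner input = (K'⊕ipad) ∥ m = 7a 36 36 ∥ d2 9d ae.
Inner hash: sum = 122+54+54+210+157+174 = 771; mod 256 = 3 → 03.
Outer input = (K'⊕opad) ∥ inner = 10 5c 5c ∥ 03.
Outer hash (tag): sum = 16+92+92+3 = 203 → cb.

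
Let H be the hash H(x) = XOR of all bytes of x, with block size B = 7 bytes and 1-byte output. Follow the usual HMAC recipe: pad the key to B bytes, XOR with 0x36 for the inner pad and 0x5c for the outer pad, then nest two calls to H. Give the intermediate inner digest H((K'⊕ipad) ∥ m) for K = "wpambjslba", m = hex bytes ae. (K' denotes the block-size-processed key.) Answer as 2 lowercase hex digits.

Key "wpambjslba" = 77 70 61 6d 62 6a 73 6c 62 61 is 10 bytes > B = 7, so hash it first: H(key) = 1f, then zero-pad to 7 bytes: K' = 1f 00 00 00 00 00 00.
K' ⊕ ipad = 29 36 36 36 36 36 36.
Inner input = 29 36 36 36 36 36 36 ∥ ae.
Inner hash: XOR 29⊕36⊕36⊕36⊕36⊕36⊕36⊕ae = 87.

87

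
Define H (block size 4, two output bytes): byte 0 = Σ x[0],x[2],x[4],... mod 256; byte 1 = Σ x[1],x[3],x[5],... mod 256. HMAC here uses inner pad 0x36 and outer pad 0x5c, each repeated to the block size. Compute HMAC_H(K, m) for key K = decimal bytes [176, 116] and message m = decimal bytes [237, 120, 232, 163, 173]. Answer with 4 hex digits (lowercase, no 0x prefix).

Key decimal bytes [176, 116] = b0 74 is 2 bytes ≤ B = 4; zero-pad to 4 bytes: K' = b0 74 00 00.
K' ⊕ ipad = 86 42 36 36.  K' ⊕ opad = ec 28 5c 5c.
Inner input = (K'⊕ipad) ∥ m = 86 42 36 36 ∥ ed 78 e8 a3 ad.
Inner hash: even-index sum = 830 mod 256 = 62; odd-index sum = 403 mod 256 = 147 → 3e 93.
Outer input = (K'⊕opad) ∥ inner = ec 28 5c 5c ∥ 3e 93.
Outer hash (tag): even-index sum = 390 mod 256 = 134; odd-index sum = 279 mod 256 = 23 → 86 17.

8617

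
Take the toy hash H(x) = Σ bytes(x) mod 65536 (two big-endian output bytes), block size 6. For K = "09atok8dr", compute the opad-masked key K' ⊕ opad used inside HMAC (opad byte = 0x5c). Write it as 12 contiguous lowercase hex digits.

Key "09atok8dr" = 30 39 61 74 6f 6b 38 64 72 is 9 bytes > B = 6, so hash it first: H(key) = 03 26, then zero-pad to 6 bytes: K' = 03 26 00 00 00 00.
XOR each byte with 0x5c: 03⊕5c=5f, 26⊕5c=7a, 00⊕5c=5c, 00⊕5c=5c, 00⊕5c=5c, 00⊕5c=5c.

5f7a5c5c5c5c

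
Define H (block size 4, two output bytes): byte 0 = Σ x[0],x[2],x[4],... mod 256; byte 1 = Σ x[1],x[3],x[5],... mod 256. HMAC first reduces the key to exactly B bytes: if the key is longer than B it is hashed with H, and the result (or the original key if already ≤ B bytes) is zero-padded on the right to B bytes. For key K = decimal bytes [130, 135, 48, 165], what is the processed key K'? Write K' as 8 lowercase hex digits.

Key decimal bytes [130, 135, 48, 165] = 82 87 30 a5 is exactly B = 4 bytes: K' = 82 87 30 a5.

828730a5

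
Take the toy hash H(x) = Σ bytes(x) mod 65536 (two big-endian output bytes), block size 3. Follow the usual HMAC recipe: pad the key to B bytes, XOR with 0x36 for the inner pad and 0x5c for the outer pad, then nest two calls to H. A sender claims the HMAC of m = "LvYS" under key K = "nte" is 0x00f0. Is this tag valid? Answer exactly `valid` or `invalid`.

valid

Key "nte" = 6e 74 65 is exactly B = 3 bytes: K' = 6e 74 65.
K' ⊕ ipad = 58 42 53; K' ⊕ opad = 32 28 39.
Inner hash: sum = 88+66+83+76+118+89+83 = 603 → 02 5b.
Outer hash (recomputed tag): sum = 50+40+57+2+91 = 240 → 00 f0.
Recomputed tag = 00f0; claimed = 00f0 → match.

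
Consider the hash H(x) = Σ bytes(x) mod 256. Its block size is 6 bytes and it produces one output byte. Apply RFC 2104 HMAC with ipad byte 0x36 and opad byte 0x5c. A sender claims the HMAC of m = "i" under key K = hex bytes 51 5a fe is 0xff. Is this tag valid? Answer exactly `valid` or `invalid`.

Key hex bytes 51 5a fe is 3 bytes ≤ B = 6; zero-pad to 6 bytes: K' = 51 5a fe 00 00 00.
K' ⊕ ipad = 67 6c c8 36 36 36; K' ⊕ opad = 0d 06 a2 5c 5c 5c.
Inner hash: sum = 103+108+200+54+54+54+105 = 678; mod 256 = 166 → a6.
Outer hash (recomputed tag): sum = 13+6+162+92+92+92+166 = 623; mod 256 = 111 → 6f.
Recomputed tag = 6f; claimed = ff → mismatch.

invalid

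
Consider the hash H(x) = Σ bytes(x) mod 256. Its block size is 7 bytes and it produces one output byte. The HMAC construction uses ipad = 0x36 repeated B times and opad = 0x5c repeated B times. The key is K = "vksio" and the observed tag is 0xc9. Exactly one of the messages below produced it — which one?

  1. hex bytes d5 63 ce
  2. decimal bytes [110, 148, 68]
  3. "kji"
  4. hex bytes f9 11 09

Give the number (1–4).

4

Key "vksio" = 76 6b 73 69 6f is 5 bytes ≤ B = 7; zero-pad to 7 bytes: K' = 76 6b 73 69 6f 00 00.
K' ⊕ ipad = 40 5d 45 5f 59 36 36; K' ⊕ opad = 2a 37 2f 35 33 5c 5c.
m1: inner = H(40 5d 45 5f 59 36 36 d5 63 ce) = 0c; tag = H(2a 37 2f 35 33 5c 5c 0c) = bc
m2: inner = H(40 5d 45 5f 59 36 36 6e 94 44) = 4c; tag = H(2a 37 2f 35 33 5c 5c 4c) = fc
m3: inner = H(40 5d 45 5f 59 36 36 6b 6a 69) = 44; tag = H(2a 37 2f 35 33 5c 5c 44) = f4
m4: inner = H(40 5d 45 5f 59 36 36 f9 11 09) = 19; tag = H(2a 37 2f 35 33 5c 5c 19) = c9 ← matches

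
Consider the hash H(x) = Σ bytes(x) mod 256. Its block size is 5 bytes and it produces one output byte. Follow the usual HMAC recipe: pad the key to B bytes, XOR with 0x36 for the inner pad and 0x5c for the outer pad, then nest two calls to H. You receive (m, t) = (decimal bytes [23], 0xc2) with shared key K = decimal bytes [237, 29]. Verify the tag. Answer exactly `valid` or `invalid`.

invalid

Key decimal bytes [237, 29] = ed 1d is 2 bytes ≤ B = 5; zero-pad to 5 bytes: K' = ed 1d 00 00 00.
K' ⊕ ipad = db 2b 36 36 36; K' ⊕ opad = b1 41 5c 5c 5c.
Inner hash: sum = 219+43+54+54+54+23 = 447; mod 256 = 191 → bf.
Outer hash (recomputed tag): sum = 177+65+92+92+92+191 = 709; mod 256 = 197 → c5.
Recomputed tag = c5; claimed = c2 → mismatch.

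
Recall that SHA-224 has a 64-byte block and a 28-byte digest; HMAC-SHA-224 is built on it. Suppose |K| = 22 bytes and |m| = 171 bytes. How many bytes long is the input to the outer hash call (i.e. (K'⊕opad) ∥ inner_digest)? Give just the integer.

92

Key is 22 ≤ 64 bytes, zero-padded: |K'| = 64.
Outer input = (K'⊕opad) ∥ H(inner) → 64 + 28 = 92 bytes.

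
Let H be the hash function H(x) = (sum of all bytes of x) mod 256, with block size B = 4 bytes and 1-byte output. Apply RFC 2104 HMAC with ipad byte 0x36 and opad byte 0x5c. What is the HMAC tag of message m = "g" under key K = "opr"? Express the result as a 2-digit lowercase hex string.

Key "opr" = 6f 70 72 is 3 bytes ≤ B = 4; zero-pad to 4 bytes: K' = 6f 70 72 00.
K' ⊕ ipad = 59 46 44 36.  K' ⊕ opad = 33 2c 2e 5c.
Inner input = (K'⊕ipad) ∥ m = 59 46 44 36 ∥ 67.
Inner hash: sum = 89+70+68+54+103 = 384; mod 256 = 128 → 80.
Outer input = (K'⊕opad) ∥ inner = 33 2c 2e 5c ∥ 80.
Outer hash (tag): sum = 51+44+46+92+128 = 361; mod 256 = 105 → 69.

69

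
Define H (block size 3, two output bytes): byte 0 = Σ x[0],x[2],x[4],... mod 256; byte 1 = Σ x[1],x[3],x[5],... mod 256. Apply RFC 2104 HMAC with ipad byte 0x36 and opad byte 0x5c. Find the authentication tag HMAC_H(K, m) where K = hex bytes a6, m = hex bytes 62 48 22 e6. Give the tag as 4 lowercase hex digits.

1050

Key hex bytes a6 is 1 byte ≤ B = 3; zero-pad to 3 bytes: K' = a6 00 00.
K' ⊕ ipad = 90 36 36.  K' ⊕ opad = fa 5c 5c.
Inner input = (K'⊕ipad) ∥ m = 90 36 36 ∥ 62 48 22 e6.
Inner hash: even-index sum = 500 mod 256 = 244; odd-index sum = 186 mod 256 = 186 → f4 ba.
Outer input = (K'⊕opad) ∥ inner = fa 5c 5c ∥ f4 ba.
Outer hash (tag): even-index sum = 528 mod 256 = 16; odd-index sum = 336 mod 256 = 80 → 10 50.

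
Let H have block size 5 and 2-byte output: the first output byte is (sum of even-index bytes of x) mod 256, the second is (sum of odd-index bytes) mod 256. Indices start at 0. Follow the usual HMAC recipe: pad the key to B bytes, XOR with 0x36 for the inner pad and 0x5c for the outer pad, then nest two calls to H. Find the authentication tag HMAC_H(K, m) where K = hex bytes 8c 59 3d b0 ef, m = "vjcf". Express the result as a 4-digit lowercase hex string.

Key hex bytes 8c 59 3d b0 ef is exactly B = 5 bytes: K' = 8c 59 3d b0 ef.
K' ⊕ ipad = ba 6f 0b 86 d9.  K' ⊕ opad = d0 05 61 ec b3.
Inner input = (K'⊕ipad) ∥ m = ba 6f 0b 86 d9 ∥ 76 6a 63 66.
Inner hash: even-index sum = 622 mod 256 = 110; odd-index sum = 462 mod 256 = 206 → 6e ce.
Outer input = (K'⊕opad) ∥ inner = d0 05 61 ec b3 ∥ 6e ce.
Outer hash (tag): even-index sum = 690 mod 256 = 178; odd-index sum = 351 mod 256 = 95 → b2 5f.

b25f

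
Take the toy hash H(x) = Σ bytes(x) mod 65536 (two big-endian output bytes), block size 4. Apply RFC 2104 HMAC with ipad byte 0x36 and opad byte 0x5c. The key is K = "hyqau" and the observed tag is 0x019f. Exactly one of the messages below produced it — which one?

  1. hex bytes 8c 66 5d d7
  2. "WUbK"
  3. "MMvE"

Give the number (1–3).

Key "hyqau" = 68 79 71 61 75 is 5 bytes > B = 4, so hash it first: H(key) = 02 28, then zero-pad to 4 bytes: K' = 02 28 00 00.
K' ⊕ ipad = 34 1e 36 36; K' ⊕ opad = 5e 74 5c 5c.
m1: inner = H(34 1e 36 36 8c 66 5d d7) = 02 e4; tag = H(5e 74 5c 5c 02 e4) = 0270
m2: inner = H(34 1e 36 36 57 55 62 4b) = 02 17; tag = H(5e 74 5c 5c 02 17) = 01a3
m3: inner = H(34 1e 36 36 4d 4d 76 45) = 02 13; tag = H(5e 74 5c 5c 02 13) = 019f ← matches

3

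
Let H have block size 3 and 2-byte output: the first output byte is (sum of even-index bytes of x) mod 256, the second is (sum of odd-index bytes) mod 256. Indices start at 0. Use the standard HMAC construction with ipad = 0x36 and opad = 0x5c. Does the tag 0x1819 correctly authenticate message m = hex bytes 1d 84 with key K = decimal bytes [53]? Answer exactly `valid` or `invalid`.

Key decimal bytes [53] = 35 is 1 byte ≤ B = 3; zero-pad to 3 bytes: K' = 35 00 00.
K' ⊕ ipad = 03 36 36; K' ⊕ opad = 69 5c 5c.
Inner hash: even-index sum = 189 mod 256 = 189; odd-index sum = 83 mod 256 = 83 → bd 53.
Outer hash (recomputed tag): even-index sum = 280 mod 256 = 24; odd-index sum = 281 mod 256 = 25 → 18 19.
Recomputed tag = 1819; claimed = 1819 → match.

valid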